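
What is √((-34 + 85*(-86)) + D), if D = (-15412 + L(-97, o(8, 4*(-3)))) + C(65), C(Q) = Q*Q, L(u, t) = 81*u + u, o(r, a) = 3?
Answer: I*√26485 ≈ 162.74*I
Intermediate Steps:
L(u, t) = 82*u
C(Q) = Q²
D = -19141 (D = (-15412 + 82*(-97)) + 65² = (-15412 - 7954) + 4225 = -23366 + 4225 = -19141)
√((-34 + 85*(-86)) + D) = √((-34 + 85*(-86)) - 19141) = √((-34 - 7310) - 19141) = √(-7344 - 19141) = √(-26485) = I*√26485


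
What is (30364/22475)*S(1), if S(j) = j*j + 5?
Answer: 182184/22475 ≈ 8.1061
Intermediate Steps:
S(j) = 5 + j² (S(j) = j² + 5 = 5 + j²)
(30364/22475)*S(1) = (30364/22475)*(5 + 1²) = (30364*(1/22475))*(5 + 1) = (30364/22475)*6 = 182184/22475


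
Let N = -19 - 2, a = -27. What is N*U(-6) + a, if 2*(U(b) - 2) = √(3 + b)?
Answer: -69 - 21*I*√3/2 ≈ -69.0 - 18.187*I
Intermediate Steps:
N = -21
U(b) = 2 + √(3 + b)/2
N*U(-6) + a = -21*(2 + √(3 - 6)/2) - 27 = -21*(2 + √(-3)/2) - 27 = -21*(2 + (I*√3)/2) - 27 = -21*(2 + I*√3/2) - 27 = (-42 - 21*I*√3/2) - 27 = -69 - 21*I*√3/2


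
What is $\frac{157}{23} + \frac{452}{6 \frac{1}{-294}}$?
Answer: $- \frac{509247}{23} \approx -22141.0$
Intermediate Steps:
$\frac{157}{23} + \frac{452}{6 \frac{1}{-294}} = 157 \cdot \frac{1}{23} + \frac{452}{6 \left(- \frac{1}{294}\right)} = \frac{157}{23} + \frac{452}{- \frac{1}{49}} = \frac{157}{23} + 452 \left(-49\right) = \frac{157}{23} - 22148 = - \frac{509247}{23}$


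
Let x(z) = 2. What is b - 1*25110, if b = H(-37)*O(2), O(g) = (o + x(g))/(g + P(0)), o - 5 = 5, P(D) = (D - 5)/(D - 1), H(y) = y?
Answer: -176214/7 ≈ -25173.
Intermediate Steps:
P(D) = (-5 + D)/(-1 + D)
o = 10 (o = 5 + 5 = 10)
O(g) = 12/(5 + g) (O(g) = (10 + 2)/(g + (-5 + 0)/(-1 + 0)) = 12/(g - 5/(-1)) = 12/(g - 1*(-5)) = 12/(g + 5) = 12/(5 + g))
b = -444/7 (b = -444/(5 + 2) = -444/7 ≈ -63.429)
b - 1*25110 = -444/7 - 1*25110 = -444/7 - 25110 = -176214/7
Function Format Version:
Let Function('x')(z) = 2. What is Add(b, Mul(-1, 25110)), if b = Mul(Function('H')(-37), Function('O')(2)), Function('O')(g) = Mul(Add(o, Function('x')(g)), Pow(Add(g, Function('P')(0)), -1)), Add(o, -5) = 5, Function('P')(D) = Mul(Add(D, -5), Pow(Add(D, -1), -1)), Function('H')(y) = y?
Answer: Rational(-176214, 7) ≈ -25173.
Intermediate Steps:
Function('P')(D) = Mul(Pow(Add(-1, D), -1), Add(-5, D)) (Function('P')(D) = Mul(Add(-5, D), Pow(Add(-1, D), -1)) = Mul(Pow(Add(-1, D), -1), Add(-5, D)))
o = 10 (o = Add(5, 5) = 10)
Function('O')(g) = Mul(12, Pow(Add(5, g), -1)) (Function('O')(g) = Mul(Add(10, 2), Pow(Add(g, Mul(Pow(Add(-1, 0), -1), Add(-5, 0))), -1)) = Mul(12, Pow(Add(g, Mul(Pow(-1, -1), -5)), -1)) = Mul(12, Pow(Add(g, Mul(-1, -5)), -1)) = Mul(12, Pow(Add(g, 5), -1)) = Mul(12, Pow(Add(5, g), -1)))
b = Rational(-444, 7) (b = Mul(-37, Mul(12, Pow(Add(5, 2), -1))) = Mul(-37, Mul(12, Pow(7, -1))) = Mul(-37, Mul(12, Rational(1, 7))) = Mul(-37, Rational(12, 7)) = Rational(-444, 7) ≈ -63.429)
Add(b, Mul(-1, 25110)) = Add(Rational(-444, 7), Mul(-1, 25110)) = Add(Rational(-444, 7), -25110) = Rational(-176214, 7)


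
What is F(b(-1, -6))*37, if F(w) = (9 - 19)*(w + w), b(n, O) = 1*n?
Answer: 740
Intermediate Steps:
b(n, O) = n
F(w) = -20*w
F(b(-1, -6))*37 = -20*(-1)*37 = 20*37 = 740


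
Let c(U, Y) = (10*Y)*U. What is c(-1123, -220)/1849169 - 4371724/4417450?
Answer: 1414847736322/4084305799525 ≈ 0.34641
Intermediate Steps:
c(U, Y) = 10*U*Y
c(-1123, -220)/1849169 - 4371724/4417450 = (10*(-1123)*(-220))/1849169 - 4371724/4417450 = 2470600*(1/1849169) - 4371724*1/4417450 = 2470600/1849169 - 2185862/2208725 = 1414847736322/4084305799525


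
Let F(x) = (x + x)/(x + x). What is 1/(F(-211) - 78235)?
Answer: -1/78234 ≈ -1.2782e-5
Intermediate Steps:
F(x) = 1 (F(x) = (2*x)/((2*x)) = (2*x)*(1/(2*x)) = 1)
1/(F(-211) - 78235) = 1/(1 - 78235) = 1/(-78234) = -1/78234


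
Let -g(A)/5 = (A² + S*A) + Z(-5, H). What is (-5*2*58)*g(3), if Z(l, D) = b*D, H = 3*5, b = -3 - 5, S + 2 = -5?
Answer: -382800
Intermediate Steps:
S = -7 (S = -2 - 5 = -7)
b = -8
H = 15
Z(l, D) = -8*D
g(A) = 600 - 5*A² + 35*A (g(A) = -5*((A² - 7*A) - 8*15) = -5*((A² - 7*A) - 120) = -5*(-120 + A² - 7*A) = 600 - 5*A² + 35*A)
(-5*2*58)*g(3) = (-5*2*58)*(600 - 5*3² + 35*3) = (-10*58)*(600 - 5*9 + 105) = -580*(600 - 45 + 105) = -580*660 = -382800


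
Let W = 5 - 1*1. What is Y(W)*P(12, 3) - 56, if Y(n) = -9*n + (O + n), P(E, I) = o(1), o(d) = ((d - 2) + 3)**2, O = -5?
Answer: -204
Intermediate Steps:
o(d) = (1 + d)**2 (o(d) = ((-2 + d) + 3)**2 = (1 + d)**2)
P(E, I) = 4 (P(E, I) = (1 + 1)**2 = 2**2 = 4)
W = 4 (W = 5 - 1 = 4)
Y(n) = -5 - 8*n (Y(n) = -9*n + (-5 + n) = -5 - 8*n)
Y(W)*P(12, 3) - 56 = (-5 - 8*4)*4 - 56 = (-5 - 32)*4 - 56 = -37*4 - 56 = -148 - 56 = -204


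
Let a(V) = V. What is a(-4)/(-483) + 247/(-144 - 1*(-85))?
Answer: -119065/28497 ≈ -4.1782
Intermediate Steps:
a(-4)/(-483) + 247/(-144 - 1*(-85)) = -4/(-483) + 247/(-144 - 1*(-85)) = -4*(-1/483) + 247/(-144 + 85) = 4/483 + 247/(-59) = 4/483 + 247*(-1/59) = 4/483 - 247/59 = -119065/28497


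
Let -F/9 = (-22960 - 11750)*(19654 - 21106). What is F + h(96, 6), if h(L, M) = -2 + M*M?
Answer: -453590246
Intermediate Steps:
h(L, M) = -2 + M**2
F = -453590280 (F = -9*(-22960 - 11750)*(19654 - 21106) = -(-312390)*(-1452) = -9*50398920 = -453590280)
F + h(96, 6) = -453590280 + (-2 + 6**2) = -453590280 + (-2 + 36) = -453590280 + 34 = -453590246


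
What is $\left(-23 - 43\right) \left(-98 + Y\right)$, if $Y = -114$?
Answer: $13992$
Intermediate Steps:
$\left(-23 - 43\right) \left(-98 + Y\right) = \left(-23 - 43\right) \left(-98 - 114\right) = \left(-23 - 43\right) \left(-212\right) = \left(-66\right) \left(-212\right) = 13992$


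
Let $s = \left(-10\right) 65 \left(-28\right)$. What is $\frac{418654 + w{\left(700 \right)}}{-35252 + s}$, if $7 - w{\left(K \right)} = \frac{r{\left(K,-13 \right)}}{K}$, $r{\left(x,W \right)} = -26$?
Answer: $- \frac{146531363}{5968200} \approx -24.552$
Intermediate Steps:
$s = 18200$ ($s = \left(-650\right) \left(-28\right) = 18200$)
$w{\left(K \right)} = 7 + \frac{26}{K}$ ($w{\left(K \right)} = 7 - - \frac{26}{K} = 7 + \frac{26}{K}$)
$\frac{418654 + w{\left(700 \right)}}{-35252 + s} = \frac{418654 + \left(7 + \frac{26}{700}\right)}{-35252 + 18200} = \frac{418654 + \left(7 + 26 \cdot \frac{1}{700}\right)}{-17052} = \left(418654 + \left(7 + \frac{13}{350}\right)\right) \left(- \frac{1}{17052}\right) = \left(418654 + \frac{2463}{350}\right) \left(- \frac{1}{17052}\right) = \frac{146531363}{350} \left(- \frac{1}{17052}\right) = - \frac{146531363}{5968200}$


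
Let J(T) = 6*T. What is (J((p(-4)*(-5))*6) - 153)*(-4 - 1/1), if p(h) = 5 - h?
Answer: 8865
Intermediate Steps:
(J((p(-4)*(-5))*6) - 153)*(-4 - 1/1) = (6*(((5 - 1*(-4))*(-5))*6) - 153)*(-4 - 1/1) = (6*(((5 + 4)*(-5))*6) - 153)*(-4 - 1*1) = (6*((9*(-5))*6) - 153)*(-4 - 1) = (6*(-45*6) - 153)*(-5) = (6*(-270) - 153)*(-5) = (-1620 - 153)*(-5) = -1773*(-5) = 8865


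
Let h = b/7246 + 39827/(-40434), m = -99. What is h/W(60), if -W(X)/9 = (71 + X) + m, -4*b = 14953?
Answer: 879477685/168759224064 ≈ 0.0052114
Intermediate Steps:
b = -14953/4 (b = -¼*14953 = -14953/4 ≈ -3738.3)
W(X) = 252 - 9*X (W(X) = -9*((71 + X) - 99) = -9*(-28 + X) = 252 - 9*X)
h = -879477685/585969528 (h = -14953/4/7246 + 39827/(-40434) = -14953/4*1/7246 + 39827*(-1/40434) = -14953/28984 - 39827/40434 = -879477685/585969528 ≈ -1.5009)
h/W(60) = -879477685/(585969528*(252 - 9*60)) = -879477685/(585969528*(252 - 540)) = -879477685/585969528/(-288) = -879477685/585969528*(-1/288) = 879477685/168759224064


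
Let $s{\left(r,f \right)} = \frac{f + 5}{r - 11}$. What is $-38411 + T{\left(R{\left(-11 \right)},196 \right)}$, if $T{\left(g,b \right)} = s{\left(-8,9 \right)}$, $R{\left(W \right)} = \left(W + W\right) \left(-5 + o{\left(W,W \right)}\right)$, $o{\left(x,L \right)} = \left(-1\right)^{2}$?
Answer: $- \frac{729823}{19} \approx -38412.0$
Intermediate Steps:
$o{\left(x,L \right)} = 1$
$R{\left(W \right)} = - 8 W$ ($R{\left(W \right)} = \left(W + W\right) \left(-5 + 1\right) = 2 W \left(-4\right) = - 8 W$)
$s{\left(r,f \right)} = \frac{5 + f}{-11 + r}$
$T{\left(g,b \right)} = - \frac{14}{19}$ ($T{\left(g,b \right)} = \frac{5 + 9}{-11 - 8} = \frac{1}{-19} \cdot 14 = \left(- \frac{1}{19}\right) 14 = - \frac{14}{19}$)
$-38411 + T{\left(R{\left(-11 \right)},196 \right)} = -38411 - \frac{14}{19} = - \frac{729823}{19}$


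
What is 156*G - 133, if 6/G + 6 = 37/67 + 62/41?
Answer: -4009055/10811 ≈ -370.83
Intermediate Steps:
G = -16482/10811 (G = 6/(-6 + (37/67 + 62/41)) = 6/(-6 + 5671/2747) = 6/(-10811/2747) = 6*(-2747/10811) = -16482/10811 ≈ -1.5246)
156*G - 133 = 156*(-16482/10811) - 133 = -2571192/10811 - 133 = -4009055/10811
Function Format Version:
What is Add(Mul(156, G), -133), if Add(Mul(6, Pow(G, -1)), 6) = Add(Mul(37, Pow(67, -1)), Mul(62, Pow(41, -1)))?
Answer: Rational(-4009055, 10811) ≈ -370.83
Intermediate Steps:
G = Rational(-16482, 10811) (G = Mul(6, Pow(Add(-6, Add(Mul(37, Pow(67, -1)), Mul(62, Pow(41, -1)))), -1)) = Mul(6, Pow(Add(-6, Add(Mul(37, Rational(1, 67)), Mul(62, Rational(1, 41)))), -1)) = Mul(6, Pow(Add(-6, Add(Rational(37, 67), Rational(62, 41))), -1)) = Mul(6, Pow(Add(-6, Rational(5671, 2747)), -1)) = Mul(6, Pow(Rational(-10811, 2747), -1)) = Mul(6, Rational(-2747, 10811)) = Rational(-16482, 10811) ≈ -1.5246)
Add(Mul(156, G), -133) = Add(Mul(156, Rational(-16482, 10811)), -133) = Add(Rational(-2571192, 10811), -133) = Rational(-4009055, 10811)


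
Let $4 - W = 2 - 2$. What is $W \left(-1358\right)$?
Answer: $-5432$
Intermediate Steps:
$W = 4$ ($W = 4 - \left(2 - 2\right) = 4 - 0 = 4 + 0 = 4$)
$W \left(-1358\right) = 4 \left(-1358\right) = -5432$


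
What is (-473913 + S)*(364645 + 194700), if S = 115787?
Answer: -200315987470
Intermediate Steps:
(-473913 + S)*(364645 + 194700) = (-473913 + 115787)*(364645 + 194700) = -358126*559345 = -200315987470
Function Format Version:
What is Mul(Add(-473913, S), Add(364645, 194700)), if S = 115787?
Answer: -200315987470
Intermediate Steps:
Mul(Add(-473913, S), Add(364645, 194700)) = Mul(Add(-473913, 115787), Add(364645, 194700)) = Mul(-358126, 559345) = -200315987470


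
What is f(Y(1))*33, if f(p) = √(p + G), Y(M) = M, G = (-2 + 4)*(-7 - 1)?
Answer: 33*I*√15 ≈ 127.81*I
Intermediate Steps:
G = -16 (G = 2*(-8) = -16)
f(p) = √(-16 + p) (f(p) = √(p - 16) = √(-16 + p))
f(Y(1))*33 = √(-16 + 1)*33 = √(-15)*33 = (I*√15)*33 = 33*I*√15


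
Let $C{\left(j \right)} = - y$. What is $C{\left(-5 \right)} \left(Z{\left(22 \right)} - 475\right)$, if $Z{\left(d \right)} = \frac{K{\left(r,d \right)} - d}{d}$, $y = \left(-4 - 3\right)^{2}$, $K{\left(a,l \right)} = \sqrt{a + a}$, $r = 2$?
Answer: $\frac{256515}{11} \approx 23320.0$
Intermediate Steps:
$K{\left(a,l \right)} = \sqrt{2} \sqrt{a}$ ($K{\left(a,l \right)} = \sqrt{2 a} = \sqrt{2} \sqrt{a}$)
$y = 49$ ($y = \left(-7\right)^{2} = 49$)
$Z{\left(d \right)} = \frac{2 - d}{d}$ ($Z{\left(d \right)} = \frac{\sqrt{2} \sqrt{2} - d}{d} = \frac{2 - d}{d}$)
$C{\left(j \right)} = -49$ ($C{\left(j \right)} = \left(-1\right) 49 = -49$)
$C{\left(-5 \right)} \left(Z{\left(22 \right)} - 475\right) = - 49 \left(\frac{2 - 22}{22} - 475\right) = - 49 \left(\frac{1}{22} \left(-20\right) - 475\right) = - 49 \left(- \frac{10}{11} - 475\right) = \left(-49\right) \left(- \frac{5235}{11}\right) = \frac{256515}{11}$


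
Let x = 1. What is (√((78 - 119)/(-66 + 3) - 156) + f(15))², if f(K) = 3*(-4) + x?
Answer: (231 - I*√68509)²/441 ≈ -34.349 - 274.21*I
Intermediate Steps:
f(K) = -11 (f(K) = 3*(-4) + 1 = -12 + 1 = -11)
(√((78 - 119)/(-66 + 3) - 156) + f(15))² = (√((78 - 119)/(-66 + 3) - 156) - 11)² = (√(-41/(-63) - 156) - 11)² = (√(-41*(-1/63) - 156) - 11)² = (√(41/63 - 156) - 11)² = (√(-9787/63) - 11)² = (I*√68509/21 - 11)² = (-11 + I*√68509/21)²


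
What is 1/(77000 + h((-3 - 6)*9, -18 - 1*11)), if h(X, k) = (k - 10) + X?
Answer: 1/76880 ≈ 1.3007e-5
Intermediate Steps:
h(X, k) = -10 + X + k (h(X, k) = (-10 + k) + X = -10 + X + k)
1/(77000 + h((-3 - 6)*9, -18 - 1*11)) = 1/(77000 + (-10 + (-3 - 6)*9 + (-18 - 1*11))) = 1/(77000 + (-10 - 9*9 + (-18 - 11))) = 1/(77000 + (-10 - 81 - 29)) = 1/(77000 - 120) = 1/76880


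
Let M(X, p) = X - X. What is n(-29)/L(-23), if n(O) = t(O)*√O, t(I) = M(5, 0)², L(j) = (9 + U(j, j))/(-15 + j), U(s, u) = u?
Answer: 0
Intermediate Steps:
M(X, p) = 0
L(j) = (9 + j)/(-15 + j)
t(I) = 0 (t(I) = 0² = 0)
n(O) = 0 (n(O) = 0*√O = 0)
n(-29)/L(-23) = 0/(((9 - 23)/(-15 - 23))) = 0/((-14/(-38))) = 0/((-1/38*(-14))) = 0/(7/19) = 0*(19/7) = 0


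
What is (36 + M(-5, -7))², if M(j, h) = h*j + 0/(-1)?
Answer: 5041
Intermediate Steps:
M(j, h) = h*j (M(j, h) = h*j + 0*(-1) = h*j + 0 = h*j)
(36 + M(-5, -7))² = (36 - 7*(-5))² = (36 + 35)² = 71² = 5041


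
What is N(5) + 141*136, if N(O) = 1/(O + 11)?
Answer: 306817/16 ≈ 19176.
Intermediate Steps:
N(O) = 1/(11 + O)
N(5) + 141*136 = 1/(11 + 5) + 141*136 = 1/16 + 19176 = 306817/16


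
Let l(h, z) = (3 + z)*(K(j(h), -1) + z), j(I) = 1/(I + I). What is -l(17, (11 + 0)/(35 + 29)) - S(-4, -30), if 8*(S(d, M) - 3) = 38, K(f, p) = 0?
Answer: -33977/4096 ≈ -8.2952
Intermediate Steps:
j(I) = 1/(2*I)
S(d, M) = 31/4 (S(d, M) = 3 + (1/8)*38 = 3 + 19/4 = 31/4)
l(h, z) = z*(3 + z) (l(h, z) = (3 + z)*(0 + z) = (3 + z)*z = z*(3 + z))
-l(17, (11 + 0)/(35 + 29)) - S(-4, -30) = -(11 + 0)/(35 + 29)*(3 + (11 + 0)/(35 + 29)) - 1*31/4 = -11/64*(3 + 11/64) - 31/4 = -11*(1/64)*(3 + 11*(1/64)) - 31/4 = -11*(3 + 11/64)/64 - 31/4 = -11*203/(64*64) - 31/4 = -1*2233/4096 - 31/4 = -2233/4096 - 31/4 = -33977/4096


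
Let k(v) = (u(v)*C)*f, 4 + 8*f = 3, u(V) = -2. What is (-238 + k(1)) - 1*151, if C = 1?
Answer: -1555/4 ≈ -388.75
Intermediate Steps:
f = -1/8 (f = -1/2 + (1/8)*3 = -1/2 + 3/8 = -1/8 ≈ -0.12500)
k(v) = 1/4 (k(v) = -2*1*(-1/8) = -2*(-1/8) = 1/4)
(-238 + k(1)) - 1*151 = (-238 + 1/4) - 1*151 = -951/4 - 151 = -1555/4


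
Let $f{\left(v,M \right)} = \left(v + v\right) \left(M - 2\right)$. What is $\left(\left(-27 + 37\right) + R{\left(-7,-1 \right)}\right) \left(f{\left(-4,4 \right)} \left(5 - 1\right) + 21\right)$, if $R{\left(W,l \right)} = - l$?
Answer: $-473$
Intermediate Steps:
$f{\left(v,M \right)} = 2 v \left(-2 + M\right)$
$\left(\left(-27 + 37\right) + R{\left(-7,-1 \right)}\right) \left(f{\left(-4,4 \right)} \left(5 - 1\right) + 21\right) = \left(\left(-27 + 37\right) - -1\right) \left(2 \left(-4\right) \left(-2 + 4\right) \left(5 - 1\right) + 21\right) = \left(10 + 1\right) \left(2 \left(-4\right) 2 \cdot 4 + 21\right) = 11 \left(\left(-16\right) 4 + 21\right) = 11 \left(-64 + 21\right) = 11 \left(-43\right) = -473$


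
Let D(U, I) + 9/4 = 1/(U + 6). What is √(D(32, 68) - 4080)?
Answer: 557*I*√19/38 ≈ 63.892*I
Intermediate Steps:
D(U, I) = -9/4 + 1/(6 + U) (D(U, I) = -9/4 + 1/(U + 6) = -9/4 + 1/(6 + U))
√(D(32, 68) - 4080) = √((-50 - 9*32)/(4*(6 + 32)) - 4080) = √((¼)*(-50 - 288)/38 - 4080) = √((¼)*(1/38)*(-338) - 4080) = √(-169/76 - 4080) = √(-310249/76) = 557*I*√19/38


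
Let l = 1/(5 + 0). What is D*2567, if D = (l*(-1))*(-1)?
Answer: 2567/5 ≈ 513.40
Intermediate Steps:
l = ⅕ (l = 1/5 = ⅕ ≈ 0.20000)
D = ⅕ (D = ((⅕)*(-1))*(-1) = -⅕*(-1) = ⅕ ≈ 0.20000)
D*2567 = (⅕)*2567 = 2567/5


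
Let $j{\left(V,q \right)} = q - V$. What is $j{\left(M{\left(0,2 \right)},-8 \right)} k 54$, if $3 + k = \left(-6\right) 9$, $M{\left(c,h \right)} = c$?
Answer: $24624$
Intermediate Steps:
$k = -57$ ($k = -3 - 54 = -57$)
$j{\left(M{\left(0,2 \right)},-8 \right)} k 54 = \left(-8 - 0\right) \left(-57\right) 54 = \left(-8 + 0\right) \left(-57\right) 54 = \left(-8\right) \left(-57\right) 54 = 456 \cdot 54 = 24624$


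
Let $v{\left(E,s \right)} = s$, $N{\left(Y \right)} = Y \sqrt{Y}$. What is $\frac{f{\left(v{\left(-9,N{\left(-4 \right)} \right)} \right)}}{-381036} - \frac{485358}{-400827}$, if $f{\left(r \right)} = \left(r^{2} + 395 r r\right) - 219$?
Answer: $\frac{21687245721}{16969946308} \approx 1.278$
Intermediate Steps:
$N{\left(Y \right)} = Y^{\frac{3}{2}}$
$f{\left(r \right)} = -219 + 396 r^{2}$ ($f{\left(r \right)} = \left(r^{2} + 395 r^{2}\right) - 219 = 396 r^{2} - 219 = -219 + 396 r^{2}$)
$\frac{f{\left(v{\left(-9,N{\left(-4 \right)} \right)} \right)}}{-381036} - \frac{485358}{-400827} = \frac{-219 + 396 \left(\left(-4\right)^{\frac{3}{2}}\right)^{2}}{-381036} - \frac{485358}{-400827} = \left(-219 + 396 \left(- 8 i\right)^{2}\right) \left(- \frac{1}{381036}\right) - - \frac{161786}{133609} = \left(-219 + 396 \left(-64\right)\right) \left(- \frac{1}{381036}\right) + \frac{161786}{133609} = \left(-219 - 25344\right) \left(- \frac{1}{381036}\right) + \frac{161786}{133609} = \left(-25563\right) \left(- \frac{1}{381036}\right) + \frac{161786}{133609} = \frac{8521}{127012} + \frac{161786}{133609} = \frac{21687245721}{16969946308}$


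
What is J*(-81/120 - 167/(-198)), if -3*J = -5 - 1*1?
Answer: 667/1980 ≈ 0.33687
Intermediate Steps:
J = 2 (J = -(-5 - 1*1)/3 = -(-5 - 1)/3 = -⅓*(-6) = 2)
J*(-81/120 - 167/(-198)) = 2*(-81/120 - 167/(-198)) = 2*(-81*1/120 - 167*(-1/198)) = 2*(-27/40 + 167/198) = 2*(667/3960) = 667/1980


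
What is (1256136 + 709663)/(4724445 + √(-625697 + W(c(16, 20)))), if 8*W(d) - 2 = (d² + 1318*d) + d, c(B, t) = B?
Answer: 37149237026220/89281524724207 - 3931598*I*√2492107/89281524724207 ≈ 0.41609 - 6.9517e-5*I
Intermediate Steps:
W(d) = ¼ + d²/8 + 1319*d/8 (W(d) = ¼ + ((d² + 1318*d) + d)/8 = ¼ + (d² + 1319*d)/8 = ¼ + (d²/8 + 1319*d/8) = ¼ + d²/8 + 1319*d/8)
(1256136 + 709663)/(4724445 + √(-625697 + W(c(16, 20)))) = (1256136 + 709663)/(4724445 + √(-625697 + (¼ + (⅛)*16² + (1319/8)*16))) = 1965799/(4724445 + √(-625697 + (¼ + (⅛)*256 + 2638))) = 1965799/(4724445 + √(-625697 + (¼ + 32 + 2638))) = 1965799/(4724445 + √(-625697 + 10681/4)) = 1965799/(4724445 + √(-2492107/4)) = 1965799/(4724445 + I*√2492107/2)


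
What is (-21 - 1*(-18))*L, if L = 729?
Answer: -2187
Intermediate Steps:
(-21 - 1*(-18))*L = (-21 - 1*(-18))*729 = (-21 + 18)*729 = -3*729 = -2187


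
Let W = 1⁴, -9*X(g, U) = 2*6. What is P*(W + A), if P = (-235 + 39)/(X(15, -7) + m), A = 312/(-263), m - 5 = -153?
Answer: -1029/4208 ≈ -0.24453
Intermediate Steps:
X(g, U) = -4/3 (X(g, U) = -2*6/9 = -⅑*12 = -4/3)
m = -148 (m = 5 - 153 = -148)
A = -312/263 (A = 312*(-1/263) = -312/263 ≈ -1.1863)
P = 21/16 (P = (-235 + 39)/(-4/3 - 148) = -196/(-448/3) = -196*(-3/448) = 21/16 ≈ 1.3125)
W = 1
P*(W + A) = 21*(1 - 312/263)/16 = (21/16)*(-49/263) = -1029/4208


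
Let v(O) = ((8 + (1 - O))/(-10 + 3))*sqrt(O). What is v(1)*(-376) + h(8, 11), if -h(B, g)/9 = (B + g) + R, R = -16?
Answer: 2819/7 ≈ 402.71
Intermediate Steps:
h(B, g) = 144 - 9*B - 9*g (h(B, g) = -9*((B + g) - 16) = -9*(-16 + B + g) = 144 - 9*B - 9*g)
v(O) = sqrt(O)*(-9/7 + O/7) (v(O) = ((9 - O)/(-7))*sqrt(O) = ((9 - O)*(-1/7))*sqrt(O) = (-9/7 + O/7)*sqrt(O) = sqrt(O)*(-9/7 + O/7))
v(1)*(-376) + h(8, 11) = (sqrt(1)*(-9 + 1)/7)*(-376) + (144 - 9*8 - 9*11) = ((1/7)*1*(-8))*(-376) + (144 - 72 - 99) = -8/7*(-376) - 27 = 3008/7 - 27 = 2819/7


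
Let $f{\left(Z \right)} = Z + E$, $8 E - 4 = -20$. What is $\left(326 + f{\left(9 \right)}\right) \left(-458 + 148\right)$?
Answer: $-103230$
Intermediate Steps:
$E = -2$ ($E = \frac{1}{2} + \frac{1}{8} \left(-20\right) = \frac{1}{2} - \frac{5}{2} = -2$)
$f{\left(Z \right)} = -2 + Z$ ($f{\left(Z \right)} = Z - 2 = -2 + Z$)
$\left(326 + f{\left(9 \right)}\right) \left(-458 + 148\right) = \left(326 + \left(-2 + 9\right)\right) \left(-458 + 148\right) = \left(326 + 7\right) \left(-310\right) = 333 \left(-310\right) = -103230$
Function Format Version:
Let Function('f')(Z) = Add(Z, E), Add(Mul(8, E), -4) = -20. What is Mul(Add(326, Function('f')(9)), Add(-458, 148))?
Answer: -103230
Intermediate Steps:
E = -2 (E = Add(Rational(1, 2), Mul(Rational(1, 8), -20)) = Add(Rational(1, 2), Rational(-5, 2)) = -2)
Function('f')(Z) = Add(-2, Z) (Function('f')(Z) = Add(Z, -2) = Add(-2, Z))
Mul(Add(326, Function('f')(9)), Add(-458, 148)) = Mul(Add(326, Add(-2, 9)), Add(-458, 148)) = Mul(Add(326, 7), -310) = Mul(333, -310) = -103230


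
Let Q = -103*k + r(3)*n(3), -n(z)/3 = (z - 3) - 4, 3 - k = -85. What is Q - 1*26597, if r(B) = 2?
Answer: -35637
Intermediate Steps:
k = 88 (k = 3 - 1*(-85) = 3 + 85 = 88)
n(z) = 21 - 3*z (n(z) = -3*((z - 3) - 4) = -3*((-3 + z) - 4) = -3*(-7 + z) = 21 - 3*z)
Q = -9040 (Q = -103*88 + 2*(21 - 3*3) = -9064 + 2*(21 - 9) = -9064 + 2*12 = -9064 + 24 = -9040)
Q - 1*26597 = -9040 - 1*26597 = -9040 - 26597 = -35637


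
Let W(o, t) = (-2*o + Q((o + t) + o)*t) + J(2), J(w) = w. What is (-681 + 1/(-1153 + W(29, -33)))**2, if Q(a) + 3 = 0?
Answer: 571401439921/1232100 ≈ 4.6376e+5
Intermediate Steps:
Q(a) = -3 (Q(a) = -3 + 0 = -3)
W(o, t) = 2 - 3*t - 2*o (W(o, t) = (-2*o - 3*t) + 2 = (-3*t - 2*o) + 2 = 2 - 3*t - 2*o)
(-681 + 1/(-1153 + W(29, -33)))**2 = (-681 + 1/(-1153 + (2 - 3*(-33) - 2*29)))**2 = (-681 + 1/(-1153 + (2 + 99 - 58)))**2 = (-681 + 1/(-1153 + 43))**2 = (-681 + 1/(-1110))**2 = (-681 - 1/1110)**2 = (-755911/1110)**2 = 571401439921/1232100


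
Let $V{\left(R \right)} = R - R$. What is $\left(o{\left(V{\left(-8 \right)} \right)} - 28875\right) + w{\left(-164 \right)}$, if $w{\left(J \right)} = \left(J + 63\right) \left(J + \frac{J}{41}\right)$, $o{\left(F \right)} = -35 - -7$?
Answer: $-11935$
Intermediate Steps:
$V{\left(R \right)} = 0$
$o{\left(F \right)} = -28$ ($o{\left(F \right)} = -35 + 7 = -28$)
$w{\left(J \right)} = \frac{42 J \left(63 + J\right)}{41}$ ($w{\left(J \right)} = \left(63 + J\right) \left(J + J \frac{1}{41}\right) = \left(63 + J\right) \left(J + \frac{J}{41}\right) = \left(63 + J\right) \frac{42 J}{41} = \frac{42 J \left(63 + J\right)}{41}$)
$\left(o{\left(V{\left(-8 \right)} \right)} - 28875\right) + w{\left(-164 \right)} = \left(-28 - 28875\right) + \frac{42}{41} \left(-164\right) \left(63 - 164\right) = -28903 + \frac{42}{41} \left(-164\right) \left(-101\right) = -28903 + 16968 = -11935$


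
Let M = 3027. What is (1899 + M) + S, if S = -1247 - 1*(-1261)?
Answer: 4940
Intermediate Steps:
S = 14 (S = -1247 + 1261 = 14)
(1899 + M) + S = (1899 + 3027) + 14 = 4926 + 14 = 4940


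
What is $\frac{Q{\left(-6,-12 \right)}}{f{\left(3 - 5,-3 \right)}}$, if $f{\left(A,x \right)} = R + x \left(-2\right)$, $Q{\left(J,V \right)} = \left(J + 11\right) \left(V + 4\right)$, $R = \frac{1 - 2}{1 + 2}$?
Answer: $- \frac{120}{17} \approx -7.0588$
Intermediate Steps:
$R = - \frac{1}{3} \approx -0.33333$
$Q{\left(J,V \right)} = \left(4 + V\right) \left(11 + J\right)$ ($Q{\left(J,V \right)} = \left(11 + J\right) \left(4 + V\right) = \left(4 + V\right) \left(11 + J\right)$)
$f{\left(A,x \right)} = - \frac{1}{3} - 2 x$ ($f{\left(A,x \right)} = - \frac{1}{3} + x \left(-2\right) = - \frac{1}{3} - 2 x$)
$\frac{Q{\left(-6,-12 \right)}}{f{\left(3 - 5,-3 \right)}} = \frac{44 + 4 \left(-6\right) + 11 \left(-12\right) - -72}{- \frac{1}{3} - -6} = \frac{44 - 24 - 132 + 72}{- \frac{1}{3} + 6} = \frac{1}{\frac{17}{3}} \left(-40\right) = \frac{3}{17} \left(-40\right) = - \frac{120}{17}$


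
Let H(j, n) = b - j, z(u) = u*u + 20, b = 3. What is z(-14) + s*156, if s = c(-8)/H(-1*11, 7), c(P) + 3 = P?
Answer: 654/7 ≈ 93.429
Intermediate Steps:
c(P) = -3 + P
z(u) = 20 + u² (z(u) = u² + 20 = 20 + u²)
H(j, n) = 3 - j
s = -11/14 (s = (-3 - 8)/(3 - (-1)*11) = -11/(3 - 1*(-11)) = -11/(3 + 11) = -11/14 ≈ -0.78571)
z(-14) + s*156 = (20 + (-14)²) - 11/14*156 = (20 + 196) - 858/7 = 216 - 858/7 = 654/7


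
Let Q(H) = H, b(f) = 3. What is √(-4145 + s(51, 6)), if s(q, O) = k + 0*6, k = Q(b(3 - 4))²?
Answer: 2*I*√1034 ≈ 64.312*I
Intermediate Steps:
k = 9 (k = 3² = 9)
s(q, O) = 9 (s(q, O) = 9 + 0*6 = 9 + 0 = 9)
√(-4145 + s(51, 6)) = √(-4145 + 9) = √(-4136) = 2*I*√1034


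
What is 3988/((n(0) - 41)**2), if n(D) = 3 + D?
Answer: 997/361 ≈ 2.7618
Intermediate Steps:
3988/((n(0) - 41)**2) = 3988/(((3 + 0) - 41)**2) = 3988/((3 - 41)**2) = 3988/((-38)**2) = 3988/1444 = 3988*(1/1444) = 997/361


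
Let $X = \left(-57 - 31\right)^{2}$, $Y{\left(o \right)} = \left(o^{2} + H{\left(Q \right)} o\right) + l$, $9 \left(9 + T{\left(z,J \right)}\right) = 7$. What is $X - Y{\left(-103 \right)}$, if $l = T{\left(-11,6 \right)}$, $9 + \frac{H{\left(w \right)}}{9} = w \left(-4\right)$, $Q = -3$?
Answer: $- \frac{682}{9} \approx -75.778$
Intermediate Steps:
$T{\left(z,J \right)} = - \frac{74}{9}$ ($T{\left(z,J \right)} = -9 + \frac{1}{9} \cdot 7 = -9 + \frac{7}{9} = - \frac{74}{9}$)
$H{\left(w \right)} = -81 - 36 w$ ($H{\left(w \right)} = -81 + 9 w \left(-4\right) = -81 + 9 \left(- 4 w\right) = -81 - 36 w$)
$l = - \frac{74}{9} \approx -8.2222$
$Y{\left(o \right)} = - \frac{74}{9} + o^{2} + 27 o$ ($Y{\left(o \right)} = \left(o^{2} + \left(-81 - -108\right) o\right) - \frac{74}{9} = \left(o^{2} + \left(-81 + 108\right) o\right) - \frac{74}{9} = \left(o^{2} + 27 o\right) - \frac{74}{9} = - \frac{74}{9} + o^{2} + 27 o$)
$X = 7744$ ($X = \left(-88\right)^{2} = 7744$)
$X - Y{\left(-103 \right)} = 7744 - \left(- \frac{74}{9} + \left(-103\right)^{2} + 27 \left(-103\right)\right) = 7744 - \left(- \frac{74}{9} + 10609 - 2781\right) = 7744 - \frac{70378}{9} = - \frac{682}{9}$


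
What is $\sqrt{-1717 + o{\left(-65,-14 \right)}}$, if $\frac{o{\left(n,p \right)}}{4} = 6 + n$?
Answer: $3 i \sqrt{217} \approx 44.193 i$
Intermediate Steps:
$o{\left(n,p \right)} = 24 + 4 n$ ($o{\left(n,p \right)} = 4 \left(6 + n\right) = 24 + 4 n$)
$\sqrt{-1717 + o{\left(-65,-14 \right)}} = \sqrt{-1717 + \left(24 + 4 \left(-65\right)\right)} = \sqrt{-1717 + \left(24 - 260\right)} = \sqrt{-1717 - 236} = \sqrt{-1953} = 3 i \sqrt{217}$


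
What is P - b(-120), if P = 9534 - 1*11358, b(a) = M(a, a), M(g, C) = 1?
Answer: -1825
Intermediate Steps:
b(a) = 1
P = -1824 (P = 9534 - 11358 = -1824)
P - b(-120) = -1824 - 1*1 = -1824 - 1 = -1825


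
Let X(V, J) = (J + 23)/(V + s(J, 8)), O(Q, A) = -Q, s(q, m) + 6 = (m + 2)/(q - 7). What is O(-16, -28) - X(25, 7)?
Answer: 16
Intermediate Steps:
s(q, m) = -6 + (2 + m)/(-7 + q) (s(q, m) = -6 + (m + 2)/(q - 7) = -6 + (2 + m)/(-7 + q))
X(V, J) = (23 + J)/(V + (52 - 6*J)/(-7 + J)) (X(V, J) = (J + 23)/(V + (44 + 8 - 6*J)/(-7 + J)) = (23 + J)/(V + (52 - 6*J)/(-7 + J)))
O(-16, -28) - X(25, 7) = -1*(-16) - (-7 + 7)*(23 + 7)/(52 - 6*7 + 25*(-7 + 7)) = 16 - 0*30/(52 - 42 + 25*0) = 16 - 0*30/(52 - 42 + 0) = 16 - 0*30/10 = 16 - 1*0 = 16 + 0 = 16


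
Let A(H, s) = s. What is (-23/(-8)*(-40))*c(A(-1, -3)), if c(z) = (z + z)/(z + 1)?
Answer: -345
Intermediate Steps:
c(z) = 2*z/(1 + z) (c(z) = (2*z)/(1 + z) = 2*z/(1 + z))
(-23/(-8)*(-40))*c(A(-1, -3)) = (-23/(-8)*(-40))*(2*(-3)/(1 - 3)) = (-23*(-1/8)*(-40))*(2*(-3)/(-2)) = ((23/8)*(-40))*(2*(-3)*(-1/2)) = -115*3 = -345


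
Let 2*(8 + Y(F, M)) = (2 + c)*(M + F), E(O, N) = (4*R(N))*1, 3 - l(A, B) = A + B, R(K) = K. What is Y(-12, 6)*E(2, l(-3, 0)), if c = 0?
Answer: -336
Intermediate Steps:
l(A, B) = 3 - A - B (l(A, B) = 3 - (A + B) = 3 + (-A - B) = 3 - A - B)
E(O, N) = 4*N (E(O, N) = (4*N)*1 = 4*N)
Y(F, M) = -8 + F + M (Y(F, M) = -8 + ((2 + 0)*(M + F))/2 = -8 + (2*(F + M))/2 = -8 + (2*F + 2*M)/2 = -8 + (F + M) = -8 + F + M)
Y(-12, 6)*E(2, l(-3, 0)) = (-8 - 12 + 6)*(4*(3 - 1*(-3) - 1*0)) = -56*(3 + 3 + 0) = -56*6 = -14*24 = -336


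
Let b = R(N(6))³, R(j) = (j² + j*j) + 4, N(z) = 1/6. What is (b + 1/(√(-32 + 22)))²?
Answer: 756654125333/170061120 - 389017*I*√10/29160 ≈ 4449.3 - 42.187*I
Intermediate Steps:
N(z) = ⅙
R(j) = 4 + 2*j² (R(j) = (j² + j²) + 4 = 2*j² + 4 = 4 + 2*j²)
b = 389017/5832 (b = (4 + 2*(⅙)²)³ = (4 + 2*(1/36))³ = (4 + 1/18)³ = (73/18)³ = 389017/5832 ≈ 66.704)
(b + 1/(√(-32 + 22)))² = (389017/5832 + 1/(√(-32 + 22)))² = (389017/5832 + 1/(√(-10)))² = (389017/5832 + 1/(I*√10))² = (389017/5832 - I*√10/10)²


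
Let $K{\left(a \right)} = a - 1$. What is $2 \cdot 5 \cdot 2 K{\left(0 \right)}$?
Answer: $-20$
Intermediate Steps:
$K{\left(a \right)} = -1 + a$
$2 \cdot 5 \cdot 2 K{\left(0 \right)} = 2 \cdot 5 \cdot 2 \left(-1 + 0\right) = 10 \cdot 2 \left(-1\right) = 20 \left(-1\right) = -20$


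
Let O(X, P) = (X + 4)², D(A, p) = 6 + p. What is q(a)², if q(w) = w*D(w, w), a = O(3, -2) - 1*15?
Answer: 1849600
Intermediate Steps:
O(X, P) = (4 + X)²
a = 34 (a = (4 + 3)² - 1*15 = 7² - 15 = 49 - 15 = 34)
q(w) = w*(6 + w)
q(a)² = (34*(6 + 34))² = (34*40)² = 1360² = 1849600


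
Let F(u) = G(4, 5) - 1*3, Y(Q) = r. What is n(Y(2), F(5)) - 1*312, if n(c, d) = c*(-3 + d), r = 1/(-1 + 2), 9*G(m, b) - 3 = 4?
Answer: -2855/9 ≈ -317.22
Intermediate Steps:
G(m, b) = 7/9 (G(m, b) = 1/3 + (1/9)*4 = 1/3 + 4/9 = 7/9)
r = 1 (r = 1/1 = 1)
Y(Q) = 1
F(u) = -20/9 (F(u) = 7/9 - 1*3 = 7/9 - 3 = -20/9)
n(Y(2), F(5)) - 1*312 = 1*(-3 - 20/9) - 1*312 = 1*(-47/9) - 312 = -47/9 - 312 = -2855/9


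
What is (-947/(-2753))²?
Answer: 896809/7579009 ≈ 0.11833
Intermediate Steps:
(-947/(-2753))² = (-947*(-1/2753))² = (947/2753)² = 896809/7579009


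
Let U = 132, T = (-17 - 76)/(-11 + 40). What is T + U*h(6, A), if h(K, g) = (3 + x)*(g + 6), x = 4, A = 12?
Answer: 482235/29 ≈ 16629.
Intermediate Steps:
T = -93/29 ≈ -3.2069
h(K, g) = 42 + 7*g (h(K, g) = (3 + 4)*(g + 6) = 7*(6 + g) = 42 + 7*g)
T + U*h(6, A) = -93/29 + 132*(42 + 7*12) = -93/29 + 132*(42 + 84) = -93/29 + 132*126 = -93/29 + 16632 = 482235/29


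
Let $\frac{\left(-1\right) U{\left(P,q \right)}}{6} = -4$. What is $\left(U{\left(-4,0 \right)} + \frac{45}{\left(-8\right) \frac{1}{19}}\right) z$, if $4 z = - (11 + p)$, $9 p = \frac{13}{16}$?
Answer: $\frac{352937}{1536} \approx 229.78$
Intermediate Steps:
$p = \frac{13}{144}$ ($p = \frac{13 \cdot \frac{1}{16}}{9} = \frac{1}{9} \cdot \frac{13}{16} = \frac{13}{144} \approx 0.090278$)
$U{\left(P,q \right)} = 24$ ($U{\left(P,q \right)} = \left(-6\right) \left(-4\right) = 24$)
$z = - \frac{1597}{576}$ ($z = \frac{\left(-1\right) \left(11 + \frac{13}{144}\right)}{4} = \frac{\left(-1\right) \frac{1597}{144}}{4} = \frac{1}{4} \left(- \frac{1597}{144}\right) = - \frac{1597}{576} \approx -2.7726$)
$\left(U{\left(-4,0 \right)} + \frac{45}{\left(-8\right) \frac{1}{19}}\right) z = \left(24 + \frac{45}{\left(-8\right) \frac{1}{19}}\right) \left(- \frac{1597}{576}\right) = \left(24 + \frac{45}{- \frac{8}{19}}\right) \left(- \frac{1597}{576}\right) = \left(24 + 45 \left(- \frac{19}{8}\right)\right) \left(- \frac{1597}{576}\right) = \left(24 - \frac{855}{8}\right) \left(- \frac{1597}{576}\right) = \left(- \frac{663}{8}\right) \left(- \frac{1597}{576}\right) = \frac{352937}{1536}$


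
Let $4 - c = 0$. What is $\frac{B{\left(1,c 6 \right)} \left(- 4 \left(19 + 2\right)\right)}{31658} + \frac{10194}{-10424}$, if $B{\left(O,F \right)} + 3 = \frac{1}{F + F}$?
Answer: $- \frac{14550593}{15000136} \approx -0.97003$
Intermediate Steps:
$c = 4$ ($c = 4 - 0 = 4 + 0 = 4$)
$B{\left(O,F \right)} = -3 + \frac{1}{2 F}$ ($B{\left(O,F \right)} = -3 + \frac{1}{F + F} = -3 + \frac{1}{2 F}$)
$\frac{B{\left(1,c 6 \right)} \left(- 4 \left(19 + 2\right)\right)}{31658} + \frac{10194}{-10424} = \frac{\left(-3 + \frac{1}{2 \cdot 4 \cdot 6}\right) \left(- 4 \left(19 + 2\right)\right)}{31658} + \frac{10194}{-10424} = \left(-3 + \frac{1}{2 \cdot 24}\right) \left(\left(-4\right) 21\right) \frac{1}{31658} + 10194 \left(- \frac{1}{10424}\right) = \left(-3 + \frac{1}{2} \cdot \frac{1}{24}\right) \left(-84\right) \frac{1}{31658} - \frac{5097}{5212} = \left(-3 + \frac{1}{48}\right) \left(-84\right) \frac{1}{31658} - \frac{5097}{5212} = \left(- \frac{143}{48}\right) \left(-84\right) \frac{1}{31658} - \frac{5097}{5212} = \frac{1001}{4} \cdot \frac{1}{31658} - \frac{5097}{5212} = \frac{91}{11512} - \frac{5097}{5212} = - \frac{14550593}{15000136}$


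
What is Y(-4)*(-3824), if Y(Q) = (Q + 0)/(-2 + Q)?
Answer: -7648/3 ≈ -2549.3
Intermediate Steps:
Y(Q) = Q/(-2 + Q)
Y(-4)*(-3824) = -4/(-2 - 4)*(-3824) = -4/(-6)*(-3824) = -4*(-⅙)*(-3824) = (⅔)*(-3824) = -7648/3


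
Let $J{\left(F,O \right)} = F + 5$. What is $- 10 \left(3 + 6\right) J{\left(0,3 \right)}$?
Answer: $-450$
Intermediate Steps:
$J{\left(F,O \right)} = 5 + F$
$- 10 \left(3 + 6\right) J{\left(0,3 \right)} = - 10 \left(3 + 6\right) \left(5 + 0\right) = \left(-10\right) 9 \cdot 5 = \left(-90\right) 5 = -450$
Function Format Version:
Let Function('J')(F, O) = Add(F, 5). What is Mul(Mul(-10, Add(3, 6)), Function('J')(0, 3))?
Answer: -450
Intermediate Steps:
Function('J')(F, O) = Add(5, F)
Mul(Mul(-10, Add(3, 6)), Function('J')(0, 3)) = Mul(Mul(-10, Add(3, 6)), Add(5, 0)) = Mul(Mul(-10, 9), 5) = Mul(-90, 5) = -450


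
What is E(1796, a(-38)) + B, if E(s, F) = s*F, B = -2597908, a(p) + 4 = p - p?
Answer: -2605092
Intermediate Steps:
a(p) = -4 (a(p) = -4 + (p - p) = -4 + 0 = -4)
E(s, F) = F*s
E(1796, a(-38)) + B = -4*1796 - 2597908 = -7184 - 2597908 = -2605092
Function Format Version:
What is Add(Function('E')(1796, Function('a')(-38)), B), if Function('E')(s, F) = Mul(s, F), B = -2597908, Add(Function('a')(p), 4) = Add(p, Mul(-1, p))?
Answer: -2605092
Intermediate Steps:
Function('a')(p) = -4 (Function('a')(p) = Add(-4, Add(p, Mul(-1, p))) = Add(-4, 0) = -4)
Function('E')(s, F) = Mul(F, s)
Add(Function('E')(1796, Function('a')(-38)), B) = Add(Mul(-4, 1796), -2597908) = Add(-7184, -2597908) = -2605092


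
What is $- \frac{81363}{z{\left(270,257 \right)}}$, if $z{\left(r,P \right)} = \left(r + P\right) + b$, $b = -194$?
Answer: $- \frac{733}{3} \approx -244.33$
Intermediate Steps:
$z{\left(r,P \right)} = -194 + P + r$ ($z{\left(r,P \right)} = \left(r + P\right) - 194 = \left(P + r\right) - 194 = -194 + P + r$)
$- \frac{81363}{z{\left(270,257 \right)}} = - \frac{81363}{-194 + 257 + 270} = - \frac{81363}{333} = \left(-81363\right) \frac{1}{333} = - \frac{733}{3}$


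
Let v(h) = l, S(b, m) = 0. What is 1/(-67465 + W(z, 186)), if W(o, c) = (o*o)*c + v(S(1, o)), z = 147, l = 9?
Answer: 1/3951818 ≈ 2.5305e-7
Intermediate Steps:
v(h) = 9
W(o, c) = 9 + c*o**2 (W(o, c) = (o*o)*c + 9 = o**2*c + 9 = c*o**2 + 9 = 9 + c*o**2)
1/(-67465 + W(z, 186)) = 1/(-67465 + (9 + 186*147**2)) = 1/(-67465 + (9 + 186*21609)) = 1/(-67465 + (9 + 4019274)) = 1/(-67465 + 4019283) = 1/3951818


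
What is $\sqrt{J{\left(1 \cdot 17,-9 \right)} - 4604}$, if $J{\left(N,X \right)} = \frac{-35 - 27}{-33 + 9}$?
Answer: $\frac{i \sqrt{165651}}{6} \approx 67.834 i$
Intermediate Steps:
$J{\left(N,X \right)} = \frac{31}{12}$ ($J{\left(N,X \right)} = - \frac{62}{-24} = \left(-62\right) \left(- \frac{1}{24}\right) = \frac{31}{12}$)
$\sqrt{J{\left(1 \cdot 17,-9 \right)} - 4604} = \sqrt{\frac{31}{12} - 4604} = \sqrt{- \frac{55217}{12}} = \frac{i \sqrt{165651}}{6}$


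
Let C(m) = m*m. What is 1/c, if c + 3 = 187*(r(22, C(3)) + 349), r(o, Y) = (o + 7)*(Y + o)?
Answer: 1/233373 ≈ 4.2850e-6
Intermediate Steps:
C(m) = m²
r(o, Y) = (7 + o)*(Y + o)
c = 233373 (c = -3 + 187*((22² + 7*3² + 7*22 + 3²*22) + 349) = -3 + 187*((484 + 7*9 + 154 + 9*22) + 349) = -3 + 187*((484 + 63 + 154 + 198) + 349) = -3 + 187*(899 + 349) = -3 + 187*1248 = -3 + 233376 = 233373)
1/c = 1/233373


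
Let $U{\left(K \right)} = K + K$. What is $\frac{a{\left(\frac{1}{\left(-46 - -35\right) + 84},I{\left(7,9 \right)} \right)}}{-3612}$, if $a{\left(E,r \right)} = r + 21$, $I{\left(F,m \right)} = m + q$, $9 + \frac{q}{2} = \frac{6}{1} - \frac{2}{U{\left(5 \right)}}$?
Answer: $- \frac{59}{9030} \approx -0.0065338$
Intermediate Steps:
$U{\left(K \right)} = 2 K$
$q = - \frac{32}{5}$ ($q = -18 + 2 \left(\frac{6}{1} - \frac{2}{2 \cdot 5}\right) = -18 + 2 \left(6 \cdot 1 - \frac{2}{10}\right) = -18 + 2 \left(6 - \frac{1}{5}\right) = -18 + 2 \cdot \frac{29}{5} = -18 + \frac{58}{5} = - \frac{32}{5} \approx -6.4$)
$I{\left(F,m \right)} = - \frac{32}{5} + m$ ($I{\left(F,m \right)} = m - \frac{32}{5} = - \frac{32}{5} + m$)
$a{\left(E,r \right)} = 21 + r$
$\frac{a{\left(\frac{1}{\left(-46 - -35\right) + 84},I{\left(7,9 \right)} \right)}}{-3612} = \frac{21 + \left(- \frac{32}{5} + 9\right)}{-3612} = \left(21 + \frac{13}{5}\right) \left(- \frac{1}{3612}\right) = \frac{118}{5} \left(- \frac{1}{3612}\right) = - \frac{59}{9030}$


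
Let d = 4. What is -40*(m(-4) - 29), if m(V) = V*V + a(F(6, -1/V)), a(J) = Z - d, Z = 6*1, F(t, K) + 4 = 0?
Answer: 440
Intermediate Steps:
F(t, K) = -4 (F(t, K) = -4 + 0 = -4)
Z = 6
a(J) = 2 (a(J) = 6 - 1*4 = 6 - 4 = 2)
m(V) = 2 + V² (m(V) = V*V + 2 = V² + 2 = 2 + V²)
-40*(m(-4) - 29) = -40*((2 + (-4)²) - 29) = -40*((2 + 16) - 29) = -40*(18 - 29) = -40*(-11) = 440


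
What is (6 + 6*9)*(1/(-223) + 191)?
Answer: 2555520/223 ≈ 11460.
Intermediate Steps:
(6 + 6*9)*(1/(-223) + 191) = (6 + 54)*(-1/223 + 191) = 60*(42592/223) = 2555520/223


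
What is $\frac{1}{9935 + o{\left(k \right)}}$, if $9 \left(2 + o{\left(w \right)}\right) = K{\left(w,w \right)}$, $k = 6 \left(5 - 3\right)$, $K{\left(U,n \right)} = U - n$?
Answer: $\frac{1}{9933} \approx 0.00010067$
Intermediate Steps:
$k = 12$ ($k = 6 \cdot 2 = 12$)
$o{\left(w \right)} = -2$ ($o{\left(w \right)} = -2 + \frac{w - w}{9} = -2 + \frac{1}{9} \cdot 0 = -2 + 0 = -2$)
$\frac{1}{9935 + o{\left(k \right)}} = \frac{1}{9935 - 2} = \frac{1}{9933}$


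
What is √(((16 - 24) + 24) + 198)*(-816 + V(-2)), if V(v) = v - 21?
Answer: -839*√214 ≈ -12274.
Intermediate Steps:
V(v) = -21 + v
√(((16 - 24) + 24) + 198)*(-816 + V(-2)) = √(((16 - 24) + 24) + 198)*(-816 + (-21 - 2)) = √((-8 + 24) + 198)*(-816 - 23) = √(16 + 198)*(-839) = √214*(-839) = -839*√214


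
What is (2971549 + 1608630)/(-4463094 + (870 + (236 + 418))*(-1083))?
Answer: -4580179/6113586 ≈ -0.74918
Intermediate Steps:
(2971549 + 1608630)/(-4463094 + (870 + (236 + 418))*(-1083)) = 4580179/(-4463094 + (870 + 654)*(-1083)) = 4580179/(-4463094 + 1524*(-1083)) = 4580179/(-4463094 - 1650492) = 4580179/(-6113586) = 4580179*(-1/6113586) = -4580179/6113586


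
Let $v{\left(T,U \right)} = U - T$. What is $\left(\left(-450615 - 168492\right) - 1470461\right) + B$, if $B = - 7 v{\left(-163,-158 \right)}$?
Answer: $-2089603$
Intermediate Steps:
$B = -35$ ($B = - 7 \left(-158 - -163\right) = - 7 \left(-158 + 163\right) = \left(-7\right) 5 = -35$)
$\left(\left(-450615 - 168492\right) - 1470461\right) + B = \left(\left(-450615 - 168492\right) - 1470461\right) - 35 = \left(-619107 - 1470461\right) - 35 = -2089568 - 35 = -2089603$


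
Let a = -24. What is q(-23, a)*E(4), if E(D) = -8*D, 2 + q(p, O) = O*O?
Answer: -18368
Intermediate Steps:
q(p, O) = -2 + O² (q(p, O) = -2 + O*O = -2 + O²)
q(-23, a)*E(4) = (-2 + (-24)²)*(-8*4) = (-2 + 576)*(-32) = 574*(-32) = -18368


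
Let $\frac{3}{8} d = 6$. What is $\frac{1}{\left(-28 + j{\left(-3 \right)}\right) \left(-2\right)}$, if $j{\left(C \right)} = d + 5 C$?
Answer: $\frac{1}{54} \approx 0.018519$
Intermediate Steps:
$d = 16$ ($d = \frac{8}{3} \cdot 6 = 16$)
$j{\left(C \right)} = 16 + 5 C$
$\frac{1}{\left(-28 + j{\left(-3 \right)}\right) \left(-2\right)} = \frac{1}{\left(-28 + \left(16 + 5 \left(-3\right)\right)\right) \left(-2\right)} = \frac{1}{\left(-28 + \left(16 - 15\right)\right) \left(-2\right)} = \frac{1}{\left(-28 + 1\right) \left(-2\right)} = \frac{1}{\left(-27\right) \left(-2\right)} = \frac{1}{54}$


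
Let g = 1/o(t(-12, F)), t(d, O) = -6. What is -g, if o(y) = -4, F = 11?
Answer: ¼ ≈ 0.25000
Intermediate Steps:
g = -¼ (g = 1/(-4) = -¼ ≈ -0.25000)
-g = -1*(-¼) = ¼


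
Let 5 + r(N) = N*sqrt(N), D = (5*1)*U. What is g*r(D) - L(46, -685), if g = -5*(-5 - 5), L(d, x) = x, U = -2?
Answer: 435 - 500*I*sqrt(10) ≈ 435.0 - 1581.1*I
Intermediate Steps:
g = 50 (g = -5*(-10) = 50)
D = -10 (D = (5*1)*(-2) = 5*(-2) = -10)
r(N) = -5 + N**(3/2) (r(N) = -5 + N*sqrt(N) = -5 + N**(3/2))
g*r(D) - L(46, -685) = 50*(-5 + (-10)**(3/2)) - 1*(-685) = 50*(-5 - 10*I*sqrt(10)) + 685 = (-250 - 500*I*sqrt(10)) + 685 = 435 - 500*I*sqrt(10)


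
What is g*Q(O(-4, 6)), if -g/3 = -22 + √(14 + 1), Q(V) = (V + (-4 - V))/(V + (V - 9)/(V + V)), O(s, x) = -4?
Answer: 2112/19 - 96*√15/19 ≈ 91.589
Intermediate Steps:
Q(V) = -4/(V + (-9 + V)/(2*V)) (Q(V) = -4/(V + (-9 + V)/((2*V))) = -4/(V + (-9 + V)*(1/(2*V))) = -4/(V + (-9 + V)/(2*V)))
g = 66 - 3*√15 (g = -3*(-22 + √(14 + 1)) = -3*(-22 + √15) = 66 - 3*√15 ≈ 54.381)
g*Q(O(-4, 6)) = (66 - 3*√15)*(-8*(-4)/(-9 - 4 + 2*(-4)²)) = (66 - 3*√15)*(-8*(-4)/(-9 - 4 + 2*16)) = (66 - 3*√15)*(-8*(-4)/(-9 - 4 + 32)) = (66 - 3*√15)*(-8*(-4)/19) = (66 - 3*√15)*(-8*(-4)*1/19) = (66 - 3*√15)*(32/19) = 2112/19 - 96*√15/19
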